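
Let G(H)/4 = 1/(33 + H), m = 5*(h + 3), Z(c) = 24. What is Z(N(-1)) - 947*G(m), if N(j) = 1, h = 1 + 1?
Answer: -1198/29 ≈ -41.310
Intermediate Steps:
h = 2
m = 25 (m = 5*(2 + 3) = 5*5 = 25)
G(H) = 4/(33 + H)
Z(N(-1)) - 947*G(m) = 24 - 3788/(33 + 25) = 24 - 3788/58 = 24 - 947*2/29 = 24 - 1894/29 = -1198/29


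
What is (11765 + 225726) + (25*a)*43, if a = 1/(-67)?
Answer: 15910822/67 ≈ 2.3748e+5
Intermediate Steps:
a = -1/67 ≈ -0.014925
(11765 + 225726) + (25*a)*43 = (11765 + 225726) + (25*(-1/67))*43 = 237491 - 25/67*43 = 237491 - 1075/67 = 15910822/67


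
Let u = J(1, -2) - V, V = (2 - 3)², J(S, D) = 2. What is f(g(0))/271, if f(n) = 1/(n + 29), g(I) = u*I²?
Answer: 1/7859 ≈ 0.00012724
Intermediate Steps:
V = 1 (V = (-1)² = 1)
u = 1 (u = 2 - 1*1 = 2 - 1 = 1)
g(I) = I² (g(I) = 1*I² = I²)
f(n) = 1/(29 + n)
f(g(0))/271 = 1/((29 + 0²)*271) = (1/271)/(29 + 0) = (1/271)/29 = (1/29)*(1/271) = 1/7859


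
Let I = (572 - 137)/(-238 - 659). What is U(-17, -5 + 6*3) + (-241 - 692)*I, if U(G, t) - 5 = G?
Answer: 131697/299 ≈ 440.46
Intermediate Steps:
U(G, t) = 5 + G
I = -145/299 (I = 435/(-897) = 435*(-1/897) = -145/299 ≈ -0.48495)
U(-17, -5 + 6*3) + (-241 - 692)*I = (5 - 17) + (-241 - 692)*(-145/299) = -12 - 933*(-145/299) = -12 + 135285/299 = 131697/299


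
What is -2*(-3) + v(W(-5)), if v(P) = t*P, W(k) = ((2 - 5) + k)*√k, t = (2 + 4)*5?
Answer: 6 - 240*I*√5 ≈ 6.0 - 536.66*I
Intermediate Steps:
t = 30 (t = 6*5 = 30)
W(k) = √k*(-3 + k) (W(k) = (-3 + k)*√k = √k*(-3 + k))
v(P) = 30*P
-2*(-3) + v(W(-5)) = -2*(-3) + 30*(√(-5)*(-3 - 5)) = 6 + 30*((I*√5)*(-8)) = 6 + 30*(-8*I*√5) = 6 - 240*I*√5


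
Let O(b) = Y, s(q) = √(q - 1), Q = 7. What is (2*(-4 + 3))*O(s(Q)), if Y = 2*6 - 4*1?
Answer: -16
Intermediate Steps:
s(q) = √(-1 + q)
Y = 8 (Y = 12 - 4 = 8)
O(b) = 8
(2*(-4 + 3))*O(s(Q)) = (2*(-4 + 3))*8 = (2*(-1))*8 = -2*8 = -16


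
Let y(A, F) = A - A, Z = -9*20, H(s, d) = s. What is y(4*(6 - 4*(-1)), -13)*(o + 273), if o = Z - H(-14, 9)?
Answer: 0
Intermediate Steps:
Z = -180
y(A, F) = 0
o = -166 (o = -180 - 1*(-14) = -180 + 14 = -166)
y(4*(6 - 4*(-1)), -13)*(o + 273) = 0*(-166 + 273) = 0*107 = 0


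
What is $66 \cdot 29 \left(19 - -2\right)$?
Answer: $40194$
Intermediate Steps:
$66 \cdot 29 \left(19 - -2\right) = 1914 \left(19 + 2\right) = 1914 \cdot 21 = 40194$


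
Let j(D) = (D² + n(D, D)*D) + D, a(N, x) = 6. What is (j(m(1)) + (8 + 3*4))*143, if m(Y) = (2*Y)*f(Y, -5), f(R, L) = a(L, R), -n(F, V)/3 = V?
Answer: -36608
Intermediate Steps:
n(F, V) = -3*V
f(R, L) = 6
m(Y) = 12*Y (m(Y) = (2*Y)*6 = 12*Y)
j(D) = D - 2*D² (j(D) = (D² + (-3*D)*D) + D = (D² - 3*D²) + D = -2*D² + D = D - 2*D²)
(j(m(1)) + (8 + 3*4))*143 = ((12*1)*(1 - 24) + (8 + 3*4))*143 = (12*(1 - 2*12) + (8 + 12))*143 = (12*(1 - 24) + 20)*143 = (12*(-23) + 20)*143 = (-276 + 20)*143 = -256*143 = -36608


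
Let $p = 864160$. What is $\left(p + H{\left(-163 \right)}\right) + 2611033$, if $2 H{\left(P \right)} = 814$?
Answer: $3475600$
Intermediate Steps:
$H{\left(P \right)} = 407$ ($H{\left(P \right)} = \frac{1}{2} \cdot 814 = 407$)
$\left(p + H{\left(-163 \right)}\right) + 2611033 = \left(864160 + 407\right) + 2611033 = 864567 + 2611033 = 3475600$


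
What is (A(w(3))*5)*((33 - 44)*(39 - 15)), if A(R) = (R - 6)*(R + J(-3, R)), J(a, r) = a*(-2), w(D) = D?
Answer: 35640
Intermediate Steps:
J(a, r) = -2*a
A(R) = (-6 + R)*(6 + R) (A(R) = (R - 6)*(R - 2*(-3)) = (-6 + R)*(R + 6) = (-6 + R)*(6 + R))
(A(w(3))*5)*((33 - 44)*(39 - 15)) = ((-36 + 3²)*5)*((33 - 44)*(39 - 15)) = ((-36 + 9)*5)*(-11*24) = -27*5*(-264) = -135*(-264) = 35640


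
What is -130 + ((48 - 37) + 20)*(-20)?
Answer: -750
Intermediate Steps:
-130 + ((48 - 37) + 20)*(-20) = -130 + (11 + 20)*(-20) = -130 + 31*(-20) = -130 - 620 = -750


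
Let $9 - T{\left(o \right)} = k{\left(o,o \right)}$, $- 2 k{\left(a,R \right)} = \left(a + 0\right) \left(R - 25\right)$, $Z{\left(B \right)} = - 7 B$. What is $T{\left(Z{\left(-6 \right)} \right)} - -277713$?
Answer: $278079$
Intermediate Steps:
$k{\left(a,R \right)} = - \frac{a \left(-25 + R\right)}{2}$ ($k{\left(a,R \right)} = - \frac{\left(a + 0\right) \left(R - 25\right)}{2} = - \frac{a \left(-25 + R\right)}{2}$)
$T{\left(o \right)} = 9 - \frac{o \left(25 - o\right)}{2}$
$T{\left(Z{\left(-6 \right)} \right)} - -277713 = \left(9 + \frac{\left(-7\right) \left(-6\right) \left(-25 - -42\right)}{2}\right) - -277713 = \left(9 + \frac{1}{2} \cdot 42 \left(-25 + 42\right)\right) + 277713 = \left(9 + \frac{1}{2} \cdot 42 \cdot 17\right) + 277713 = \left(9 + 357\right) + 277713 = 366 + 277713 = 278079$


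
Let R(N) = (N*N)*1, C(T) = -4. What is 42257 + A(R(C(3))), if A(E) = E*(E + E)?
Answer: 42769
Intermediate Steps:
R(N) = N² (R(N) = N²*1 = N²)
A(E) = 2*E² (A(E) = E*(2*E) = 2*E²)
42257 + A(R(C(3))) = 42257 + 2*((-4)²)² = 42257 + 2*16² = 42257 + 2*256 = 42257 + 512 = 42769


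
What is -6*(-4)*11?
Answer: 264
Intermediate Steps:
-6*(-4)*11 = 24*11 = 264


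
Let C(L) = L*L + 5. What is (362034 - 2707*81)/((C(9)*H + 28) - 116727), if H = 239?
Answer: -142767/96145 ≈ -1.4849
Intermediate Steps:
C(L) = 5 + L² (C(L) = L² + 5 = 5 + L²)
(362034 - 2707*81)/((C(9)*H + 28) - 116727) = (362034 - 2707*81)/(((5 + 9²)*239 + 28) - 116727) = (362034 - 219267)/(((5 + 81)*239 + 28) - 116727) = 142767/((86*239 + 28) - 116727) = 142767/((20554 + 28) - 116727) = 142767/(20582 - 116727) = 142767/(-96145) = 142767*(-1/96145) = -142767/96145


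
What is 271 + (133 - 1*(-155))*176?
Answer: 50959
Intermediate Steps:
271 + (133 - 1*(-155))*176 = 271 + (133 + 155)*176 = 271 + 288*176 = 271 + 50688 = 50959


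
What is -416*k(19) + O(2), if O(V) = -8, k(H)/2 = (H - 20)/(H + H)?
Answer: 264/19 ≈ 13.895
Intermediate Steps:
k(H) = (-20 + H)/H (k(H) = 2*((H - 20)/(H + H)) = 2*((-20 + H)/((2*H))) = 2*((-20 + H)*(1/(2*H))) = 2*((-20 + H)/(2*H)) = (-20 + H)/H)
-416*k(19) + O(2) = -416*(-20 + 19)/19 - 8 = -416*(-1)/19 - 8 = -416*(-1/19) - 8 = 416/19 - 8 = 264/19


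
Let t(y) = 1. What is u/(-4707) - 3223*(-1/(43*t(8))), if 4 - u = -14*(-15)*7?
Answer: 15233699/202401 ≈ 75.265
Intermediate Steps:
u = -1466 (u = 4 - (-14*(-15))*7 = 4 - 210*7 = 4 - 1*1470 = 4 - 1470 = -1466)
u/(-4707) - 3223*(-1/(43*t(8))) = -1466/(-4707) - 3223/((-43*1)) = -1466*(-1/4707) - 3223/(-43) = 1466/4707 - 3223*(-1/43) = 1466/4707 + 3223/43 = 15233699/202401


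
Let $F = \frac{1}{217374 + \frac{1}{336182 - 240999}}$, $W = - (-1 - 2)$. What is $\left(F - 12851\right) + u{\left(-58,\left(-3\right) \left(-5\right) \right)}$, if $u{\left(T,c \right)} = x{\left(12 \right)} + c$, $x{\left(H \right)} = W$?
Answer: $- \frac{265518740986836}{20690309443} \approx -12833.0$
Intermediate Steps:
$W = 3$ ($W = \left(-1\right) \left(-3\right) = 3$)
$F = \frac{95183}{20690309443}$ ($F = \frac{1}{217374 + \frac{1}{95183}} = \frac{1}{\frac{20690309443}{95183}} = \frac{95183}{20690309443} \approx 4.6004 \cdot 10^{-6}$)
$x{\left(H \right)} = 3$
$u{\left(T,c \right)} = 3 + c$
$\left(F - 12851\right) + u{\left(-58,\left(-3\right) \left(-5\right) \right)} = \left(\frac{95183}{20690309443} - 12851\right) + \left(3 - -15\right) = - \frac{265891166556810}{20690309443} + \left(3 + 15\right) = - \frac{265891166556810}{20690309443} + 18 = - \frac{265518740986836}{20690309443}$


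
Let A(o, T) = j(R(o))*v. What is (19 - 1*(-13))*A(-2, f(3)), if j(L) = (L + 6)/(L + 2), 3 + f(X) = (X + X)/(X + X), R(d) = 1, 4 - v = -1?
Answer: 1120/3 ≈ 373.33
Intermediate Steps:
v = 5 (v = 4 - 1*(-1) = 4 + 1 = 5)
f(X) = -2 (f(X) = -3 + (X + X)/(X + X) = -3 + (2*X)/((2*X)) = -3 + (2*X)*(1/(2*X)) = -3 + 1 = -2)
j(L) = (6 + L)/(2 + L)
A(o, T) = 35/3 (A(o, T) = ((6 + 1)/(2 + 1))*5 = (7/3)*5 = 35/3)
(19 - 1*(-13))*A(-2, f(3)) = (19 - 1*(-13))*(35/3) = (19 + 13)*(35/3) = 32*(35/3) = 1120/3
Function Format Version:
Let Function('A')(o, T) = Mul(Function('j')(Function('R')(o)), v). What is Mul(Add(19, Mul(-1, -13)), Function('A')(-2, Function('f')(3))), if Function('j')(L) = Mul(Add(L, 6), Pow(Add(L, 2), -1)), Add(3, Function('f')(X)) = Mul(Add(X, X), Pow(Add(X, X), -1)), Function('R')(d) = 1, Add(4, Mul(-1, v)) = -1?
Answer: Rational(1120, 3) ≈ 373.33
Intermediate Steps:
v = 5 (v = Add(4, Mul(-1, -1)) = Add(4, 1) = 5)
Function('f')(X) = -2 (Function('f')(X) = Add(-3, Mul(Add(X, X), Pow(Add(X, X), -1))) = Add(-3, Mul(Mul(2, X), Pow(Mul(2, X), -1))) = Add(-3, Mul(Mul(2, X), Mul(Rational(1, 2), Pow(X, -1)))) = Add(-3, 1) = -2)
Function('j')(L) = Mul(Pow(Add(2, L), -1), Add(6, L)) (Function('j')(L) = Mul(Add(6, L), Pow(Add(2, L), -1)) = Mul(Pow(Add(2, L), -1), Add(6, L)))
Function('A')(o, T) = Rational(35, 3) (Function('A')(o, T) = Mul(Mul(Pow(Add(2, 1), -1), Add(6, 1)), 5) = Mul(Mul(Pow(3, -1), 7), 5) = Mul(Mul(Rational(1, 3), 7), 5) = Mul(Rational(7, 3), 5) = Rational(35, 3))
Mul(Add(19, Mul(-1, -13)), Function('A')(-2, Function('f')(3))) = Mul(Add(19, Mul(-1, -13)), Rational(35, 3)) = Mul(Add(19, 13), Rational(35, 3)) = Mul(32, Rational(35, 3)) = Rational(1120, 3)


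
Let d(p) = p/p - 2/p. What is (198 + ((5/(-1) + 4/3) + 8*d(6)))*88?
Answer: 52712/3 ≈ 17571.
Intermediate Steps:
d(p) = 1 - 2/p
(198 + ((5/(-1) + 4/3) + 8*d(6)))*88 = (198 + ((5/(-1) + 4/3) + 8*((-2 + 6)/6)))*88 = (198 + ((5*(-1) + 4*(⅓)) + 8*((⅙)*4)))*88 = (198 + ((-5 + 4/3) + 8*(⅔)))*88 = (198 + (-11/3 + 16/3))*88 = (198 + 5/3)*88 = (599/3)*88 = 52712/3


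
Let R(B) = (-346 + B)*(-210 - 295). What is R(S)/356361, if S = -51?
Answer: 200485/356361 ≈ 0.56259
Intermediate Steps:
R(B) = 174730 - 505*B (R(B) = (-346 + B)*(-505) = 174730 - 505*B)
R(S)/356361 = (174730 - 505*(-51))/356361 = (174730 + 25755)*(1/356361) = 200485*(1/356361) = 200485/356361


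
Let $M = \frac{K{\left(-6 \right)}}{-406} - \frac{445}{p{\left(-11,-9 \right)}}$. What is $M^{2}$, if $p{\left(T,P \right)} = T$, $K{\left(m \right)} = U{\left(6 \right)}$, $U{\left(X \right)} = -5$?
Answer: $\frac{32661525625}{19945156} \approx 1637.6$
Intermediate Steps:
$K{\left(m \right)} = -5$
$M = \frac{180725}{4466}$ ($M = - \frac{5}{-406} - \frac{445}{-11} = \left(-5\right) \left(- \frac{1}{406}\right) - - \frac{445}{11} = \frac{5}{406} + \frac{445}{11} = \frac{180725}{4466} \approx 40.467$)
$M^{2} = \left(\frac{180725}{4466}\right)^{2} = \frac{32661525625}{19945156}$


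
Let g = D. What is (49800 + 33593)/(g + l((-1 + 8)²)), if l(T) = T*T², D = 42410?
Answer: 83393/160059 ≈ 0.52101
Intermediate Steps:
g = 42410
l(T) = T³
(49800 + 33593)/(g + l((-1 + 8)²)) = (49800 + 33593)/(42410 + ((-1 + 8)²)³) = 83393/(42410 + (7²)³) = 83393/(42410 + 49³) = 83393/(42410 + 117649) = 83393/160059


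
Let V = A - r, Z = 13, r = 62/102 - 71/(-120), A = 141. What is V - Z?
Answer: 258673/2040 ≈ 126.80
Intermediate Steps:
r = 2447/2040 (r = 62*(1/102) - 71*(-1/120) = 31/51 + 71/120 = 2447/2040 ≈ 1.1995)
V = 285193/2040 (V = 141 - 1*2447/2040 = 141 - 2447/2040 = 285193/2040 ≈ 139.80)
V - Z = 285193/2040 - 1*13 = 285193/2040 - 13 = 258673/2040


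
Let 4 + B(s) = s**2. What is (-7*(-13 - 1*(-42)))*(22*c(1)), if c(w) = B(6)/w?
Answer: -142912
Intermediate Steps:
B(s) = -4 + s**2
c(w) = 32/w (c(w) = (-4 + 6**2)/w = (-4 + 36)/w = 32/w)
(-7*(-13 - 1*(-42)))*(22*c(1)) = (-7*(-13 - 1*(-42)))*(22*(32/1)) = (-7*(-13 + 42))*(22*(32*1)) = (-7*29)*(22*32) = -203*704 = -142912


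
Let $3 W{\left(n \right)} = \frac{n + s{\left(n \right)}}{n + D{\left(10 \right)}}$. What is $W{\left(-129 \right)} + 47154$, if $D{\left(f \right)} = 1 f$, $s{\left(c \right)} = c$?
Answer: $\frac{5611412}{119} \approx 47155.0$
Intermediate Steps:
$D{\left(f \right)} = f$
$W{\left(n \right)} = \frac{2 n}{3 \left(10 + n\right)}$ ($W{\left(n \right)} = \frac{\left(n + n\right) \frac{1}{n + 10}}{3} = \frac{2 n \frac{1}{10 + n}}{3} = \frac{2 n}{3 \left(10 + n\right)}$)
$W{\left(-129 \right)} + 47154 = \frac{2}{3} \left(-129\right) \frac{1}{10 - 129} + 47154 = \frac{2}{3} \left(-129\right) \frac{1}{-119} + 47154 = \frac{2}{3} \left(-129\right) \left(- \frac{1}{119}\right) + 47154 = \frac{86}{119} + 47154 = \frac{5611412}{119}$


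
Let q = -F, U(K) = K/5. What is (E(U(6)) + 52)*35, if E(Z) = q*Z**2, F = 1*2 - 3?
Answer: 9352/5 ≈ 1870.4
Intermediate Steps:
F = -1 (F = 2 - 3 = -1)
U(K) = K/5 (U(K) = K*(1/5) = K/5)
q = 1 (q = -1*(-1) = 1)
E(Z) = Z**2 (E(Z) = 1*Z**2 = Z**2)
(E(U(6)) + 52)*35 = (((1/5)*6)**2 + 52)*35 = ((6/5)**2 + 52)*35 = (36/25 + 52)*35 = (1336/25)*35 = 9352/5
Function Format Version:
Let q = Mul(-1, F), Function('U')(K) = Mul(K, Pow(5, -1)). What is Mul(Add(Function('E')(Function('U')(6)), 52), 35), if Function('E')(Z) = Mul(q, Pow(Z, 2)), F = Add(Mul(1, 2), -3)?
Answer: Rational(9352, 5) ≈ 1870.4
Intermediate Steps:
F = -1 (F = Add(2, -3) = -1)
Function('U')(K) = Mul(Rational(1, 5), K) (Function('U')(K) = Mul(K, Rational(1, 5)) = Mul(Rational(1, 5), K))
q = 1 (q = Mul(-1, -1) = 1)
Function('E')(Z) = Pow(Z, 2) (Function('E')(Z) = Mul(1, Pow(Z, 2)) = Pow(Z, 2))
Mul(Add(Function('E')(Function('U')(6)), 52), 35) = Mul(Add(Pow(Mul(Rational(1, 5), 6), 2), 52), 35) = Mul(Add(Pow(Rational(6, 5), 2), 52), 35) = Mul(Add(Rational(36, 25), 52), 35) = Mul(Rational(1336, 25), 35) = Rational(9352, 5)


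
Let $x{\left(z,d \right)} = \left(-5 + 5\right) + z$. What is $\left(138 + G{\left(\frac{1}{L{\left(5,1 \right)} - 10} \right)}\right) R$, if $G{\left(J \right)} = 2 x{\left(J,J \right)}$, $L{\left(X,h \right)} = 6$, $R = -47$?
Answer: $- \frac{12925}{2} \approx -6462.5$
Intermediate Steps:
$x{\left(z,d \right)} = z$ ($x{\left(z,d \right)} = 0 + z = z$)
$G{\left(J \right)} = 2 J$
$\left(138 + G{\left(\frac{1}{L{\left(5,1 \right)} - 10} \right)}\right) R = \left(138 + \frac{2}{6 - 10}\right) \left(-47\right) = \left(138 + \frac{2}{-4}\right) \left(-47\right) = \left(138 + 2 \left(- \frac{1}{4}\right)\right) \left(-47\right) = \left(138 - \frac{1}{2}\right) \left(-47\right) = \frac{275}{2} \left(-47\right) = - \frac{12925}{2}$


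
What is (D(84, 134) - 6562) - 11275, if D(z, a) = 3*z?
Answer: -17585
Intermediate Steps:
(D(84, 134) - 6562) - 11275 = (3*84 - 6562) - 11275 = (252 - 6562) - 11275 = -6310 - 11275 = -17585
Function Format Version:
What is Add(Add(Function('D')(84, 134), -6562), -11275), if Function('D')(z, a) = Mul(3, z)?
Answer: -17585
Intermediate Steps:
Add(Add(Function('D')(84, 134), -6562), -11275) = Add(Add(Mul(3, 84), -6562), -11275) = Add(Add(252, -6562), -11275) = Add(-6310, -11275) = -17585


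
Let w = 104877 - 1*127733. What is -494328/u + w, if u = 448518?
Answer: -1708636956/74753 ≈ -22857.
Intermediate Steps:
w = -22856 (w = 104877 - 127733 = -22856)
-494328/u + w = -494328/448518 - 22856 = -494328*1/448518 - 22856 = -82388/74753 - 22856 = -1708636956/74753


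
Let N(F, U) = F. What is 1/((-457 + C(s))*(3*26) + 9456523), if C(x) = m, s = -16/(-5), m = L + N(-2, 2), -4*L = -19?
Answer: 2/18842183 ≈ 1.0614e-7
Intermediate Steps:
L = 19/4 (L = -1/4*(-19) = 19/4 ≈ 4.7500)
m = 11/4 (m = 19/4 - 2 = 11/4 ≈ 2.7500)
s = 16/5 (s = -16*(-1/5) = 16/5 ≈ 3.2000)
C(x) = 11/4
1/((-457 + C(s))*(3*26) + 9456523) = 1/((-457 + 11/4)*(3*26) + 9456523) = 1/(-1817/4*78 + 9456523) = 1/(-70863/2 + 9456523) = 1/(18842183/2) = 2/18842183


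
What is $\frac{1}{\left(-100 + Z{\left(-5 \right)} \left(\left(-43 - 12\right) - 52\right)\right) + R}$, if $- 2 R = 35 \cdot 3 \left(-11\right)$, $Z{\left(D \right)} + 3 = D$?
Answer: $\frac{2}{2667} \approx 0.00074991$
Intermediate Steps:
$Z{\left(D \right)} = -3 + D$
$R = \frac{1155}{2}$ ($R = - \frac{35 \cdot 3 \left(-11\right)}{2} = - \frac{105 \left(-11\right)}{2} = \left(- \frac{1}{2}\right) \left(-1155\right) = \frac{1155}{2} \approx 577.5$)
$\frac{1}{\left(-100 + Z{\left(-5 \right)} \left(\left(-43 - 12\right) - 52\right)\right) + R} = \frac{1}{\left(-100 + \left(-3 - 5\right) \left(\left(-43 - 12\right) - 52\right)\right) + \frac{1155}{2}} = \frac{1}{\left(-100 - 8 \left(-55 - 52\right)\right) + \frac{1155}{2}} = \frac{1}{\left(-100 - -856\right) + \frac{1155}{2}} = \frac{1}{\left(-100 + 856\right) + \frac{1155}{2}} = \frac{1}{756 + \frac{1155}{2}} = \frac{1}{\frac{2667}{2}} = \frac{2}{2667}$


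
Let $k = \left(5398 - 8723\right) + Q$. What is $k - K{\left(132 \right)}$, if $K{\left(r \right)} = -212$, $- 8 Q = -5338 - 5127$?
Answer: $- \frac{14439}{8} \approx -1804.9$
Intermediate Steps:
$Q = \frac{10465}{8}$ ($Q = - \frac{-5338 - 5127}{8} = \left(- \frac{1}{8}\right) \left(-10465\right) = \frac{10465}{8} \approx 1308.1$)
$k = - \frac{16135}{8}$ ($k = \left(5398 - 8723\right) + \frac{10465}{8} = -3325 + \frac{10465}{8} = - \frac{16135}{8} \approx -2016.9$)
$k - K{\left(132 \right)} = - \frac{16135}{8} - -212 = - \frac{16135}{8} + 212 = - \frac{14439}{8}$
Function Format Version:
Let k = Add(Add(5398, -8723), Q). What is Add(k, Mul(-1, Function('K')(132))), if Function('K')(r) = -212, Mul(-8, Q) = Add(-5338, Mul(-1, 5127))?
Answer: Rational(-14439, 8) ≈ -1804.9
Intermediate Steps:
Q = Rational(10465, 8) (Q = Mul(Rational(-1, 8), Add(-5338, Mul(-1, 5127))) = Mul(Rational(-1, 8), Add(-5338, -5127)) = Mul(Rational(-1, 8), -10465) = Rational(10465, 8) ≈ 1308.1)
k = Rational(-16135, 8) (k = Add(Add(5398, -8723), Rational(10465, 8)) = Add(-3325, Rational(10465, 8)) = Rational(-16135, 8) ≈ -2016.9)
Add(k, Mul(-1, Function('K')(132))) = Add(Rational(-16135, 8), Mul(-1, -212)) = Add(Rational(-16135, 8), 212) = Rational(-14439, 8)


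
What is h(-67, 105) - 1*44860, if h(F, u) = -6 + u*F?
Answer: -51901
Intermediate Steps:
h(F, u) = -6 + F*u
h(-67, 105) - 1*44860 = (-6 - 67*105) - 1*44860 = (-6 - 7035) - 44860 = -7041 - 44860 = -51901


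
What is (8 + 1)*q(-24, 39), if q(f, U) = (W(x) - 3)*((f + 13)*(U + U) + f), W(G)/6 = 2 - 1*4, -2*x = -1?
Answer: 119070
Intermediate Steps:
x = 1/2 (x = -1/2*(-1) = 1/2 ≈ 0.50000)
W(G) = -12 (W(G) = 6*(2 - 1*4) = 6*(2 - 4) = 6*(-2) = -12)
q(f, U) = -15*f - 30*U*(13 + f) (q(f, U) = (-12 - 3)*((f + 13)*(U + U) + f) = -15*((13 + f)*(2*U) + f) = -15*(2*U*(13 + f) + f) = -15*(f + 2*U*(13 + f)) = -15*f - 30*U*(13 + f))
(8 + 1)*q(-24, 39) = (8 + 1)*(-390*39 - 15*(-24) - 30*39*(-24)) = 9*(-15210 + 360 + 28080) = 9*13230 = 119070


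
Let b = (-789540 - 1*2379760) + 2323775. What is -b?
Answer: 845525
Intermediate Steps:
b = -845525 (b = (-789540 - 2379760) + 2323775 = -3169300 + 2323775 = -845525)
-b = -1*(-845525) = 845525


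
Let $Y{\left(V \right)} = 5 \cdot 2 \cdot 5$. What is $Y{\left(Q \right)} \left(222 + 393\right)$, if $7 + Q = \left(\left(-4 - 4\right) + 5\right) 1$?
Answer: $30750$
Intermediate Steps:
$Q = -10$ ($Q = -7 + \left(\left(-4 - 4\right) + 5\right) 1 = -7 + \left(-8 + 5\right) 1 = -7 - 3 = -10$)
$Y{\left(V \right)} = 50$ ($Y{\left(V \right)} = 10 \cdot 5 = 50$)
$Y{\left(Q \right)} \left(222 + 393\right) = 50 \left(222 + 393\right) = 50 \cdot 615 = 30750$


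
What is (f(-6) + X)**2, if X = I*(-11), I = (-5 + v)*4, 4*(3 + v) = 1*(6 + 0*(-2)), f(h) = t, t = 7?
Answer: 85849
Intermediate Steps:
f(h) = 7
v = -3/2 (v = -3 + (1*(6 + 0*(-2)))/4 = -3 + (1*(6 + 0))/4 = -3 + (1*6)/4 = -3 + (1/4)*6 = -3 + 3/2 = -3/2 ≈ -1.5000)
I = -26 (I = (-5 - 3/2)*4 = -13/2*4 = -26)
X = 286 (X = -26*(-11) = 286)
(f(-6) + X)**2 = (7 + 286)**2 = 293**2 = 85849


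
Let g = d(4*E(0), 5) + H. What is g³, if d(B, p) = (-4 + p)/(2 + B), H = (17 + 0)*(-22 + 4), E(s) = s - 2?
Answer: -6199083253/216 ≈ -2.8699e+7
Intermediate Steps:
E(s) = -2 + s
H = -306 (H = 17*(-18) = -306)
d(B, p) = (-4 + p)/(2 + B)
g = -1837/6 (g = (-4 + 5)/(2 + 4*(-2 + 0)) - 306 = 1/(2 + 4*(-2)) - 306 = 1/(2 - 8) - 306 = 1/(-6) - 306 = -⅙*1 - 306 = -⅙ - 306 = -1837/6 ≈ -306.17)
g³ = (-1837/6)³ = -6199083253/216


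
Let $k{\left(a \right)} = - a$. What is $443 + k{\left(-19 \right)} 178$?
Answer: $3825$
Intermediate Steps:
$443 + k{\left(-19 \right)} 178 = 443 + \left(-1\right) \left(-19\right) 178 = 443 + 19 \cdot 178 = 443 + 3382 = 3825$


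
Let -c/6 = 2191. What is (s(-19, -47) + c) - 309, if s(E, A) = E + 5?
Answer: -13469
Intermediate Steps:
s(E, A) = 5 + E
c = -13146 (c = -6*2191 = -13146)
(s(-19, -47) + c) - 309 = ((5 - 19) - 13146) - 309 = (-14 - 13146) - 309 = -13160 - 309 = -13469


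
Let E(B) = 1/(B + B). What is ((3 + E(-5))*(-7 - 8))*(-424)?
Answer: 18444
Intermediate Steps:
E(B) = 1/(2*B)
((3 + E(-5))*(-7 - 8))*(-424) = ((3 + (½)/(-5))*(-7 - 8))*(-424) = ((3 + (½)*(-⅕))*(-15))*(-424) = ((3 - ⅒)*(-15))*(-424) = ((29/10)*(-15))*(-424) = -87/2*(-424) = 18444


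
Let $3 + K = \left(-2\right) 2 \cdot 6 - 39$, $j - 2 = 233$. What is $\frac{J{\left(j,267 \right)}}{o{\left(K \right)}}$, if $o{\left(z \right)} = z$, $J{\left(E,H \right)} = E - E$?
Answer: $0$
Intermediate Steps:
$j = 235$ ($j = 2 + 233 = 235$)
$J{\left(E,H \right)} = 0$
$K = -66$ ($K = -3 - \left(39 - \left(-2\right) 2 \cdot 6\right) = -3 - 63 = -66$)
$\frac{J{\left(j,267 \right)}}{o{\left(K \right)}} = \frac{0}{-66} = 0 \left(- \frac{1}{66}\right) = 0$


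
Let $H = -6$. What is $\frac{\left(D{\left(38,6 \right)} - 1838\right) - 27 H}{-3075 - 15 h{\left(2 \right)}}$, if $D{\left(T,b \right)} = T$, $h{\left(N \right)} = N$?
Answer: $\frac{182}{345} \approx 0.52754$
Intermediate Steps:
$\frac{\left(D{\left(38,6 \right)} - 1838\right) - 27 H}{-3075 - 15 h{\left(2 \right)}} = \frac{\left(38 - 1838\right) - -162}{-3075 - 30} = \frac{\left(38 - 1838\right) + 162}{-3075 - 30} = \frac{-1800 + 162}{-3105} = \left(-1638\right) \left(- \frac{1}{3105}\right) = \frac{182}{345}$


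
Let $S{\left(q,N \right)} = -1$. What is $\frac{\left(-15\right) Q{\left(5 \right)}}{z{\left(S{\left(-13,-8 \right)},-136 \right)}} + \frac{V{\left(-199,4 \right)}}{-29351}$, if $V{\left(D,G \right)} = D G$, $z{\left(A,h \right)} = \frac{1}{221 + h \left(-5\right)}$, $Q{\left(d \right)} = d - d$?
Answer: $\frac{796}{29351} \approx 0.02712$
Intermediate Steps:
$Q{\left(d \right)} = 0$
$z{\left(A,h \right)} = \frac{1}{221 - 5 h}$
$\frac{\left(-15\right) Q{\left(5 \right)}}{z{\left(S{\left(-13,-8 \right)},-136 \right)}} + \frac{V{\left(-199,4 \right)}}{-29351} = \frac{\left(-15\right) 0}{\left(-1\right) \frac{1}{-221 + 5 \left(-136\right)}} + \frac{\left(-199\right) 4}{-29351} = \frac{0}{\left(-1\right) \frac{1}{-221 - 680}} - - \frac{796}{29351} = \frac{0}{\left(-1\right) \frac{1}{-901}} + \frac{796}{29351} = \frac{0}{\left(-1\right) \left(- \frac{1}{901}\right)} + \frac{796}{29351} = 0 \frac{1}{\frac{1}{901}} + \frac{796}{29351} = 0 \cdot 901 + \frac{796}{29351} = 0 + \frac{796}{29351} = \frac{796}{29351}$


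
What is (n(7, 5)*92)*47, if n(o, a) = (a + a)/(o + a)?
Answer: 10810/3 ≈ 3603.3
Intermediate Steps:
n(o, a) = 2*a/(a + o) (n(o, a) = (2*a)/(a + o) = 2*a/(a + o))
(n(7, 5)*92)*47 = ((2*5/(5 + 7))*92)*47 = ((2*5/12)*92)*47 = ((2*5*(1/12))*92)*47 = ((5/6)*92)*47 = (230/3)*47 = 10810/3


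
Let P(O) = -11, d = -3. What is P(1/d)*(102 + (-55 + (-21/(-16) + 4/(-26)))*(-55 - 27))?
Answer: -5167437/104 ≈ -49687.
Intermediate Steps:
P(1/d)*(102 + (-55 + (-21/(-16) + 4/(-26)))*(-55 - 27)) = -11*(102 + (-55 + (-21/(-16) + 4/(-26)))*(-55 - 27)) = -11*(102 + (-55 + (-21*(-1/16) + 4*(-1/26)))*(-82)) = -11*(102 + (-55 + (21/16 - 2/13))*(-82)) = -11*(102 + (-55 + 241/208)*(-82)) = -11*(102 - 11199/208*(-82)) = -11*(102 + 459159/104) = -11*469767/104 = -5167437/104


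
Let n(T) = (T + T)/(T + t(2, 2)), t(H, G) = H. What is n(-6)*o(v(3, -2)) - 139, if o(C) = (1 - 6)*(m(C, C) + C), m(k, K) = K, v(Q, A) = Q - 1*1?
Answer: -199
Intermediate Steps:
v(Q, A) = -1 + Q (v(Q, A) = Q - 1 = -1 + Q)
o(C) = -10*C (o(C) = (1 - 6)*(C + C) = -10*C)
n(T) = 2*T/(2 + T) (n(T) = (T + T)/(T + 2) = (2*T)/(2 + T) = 2*T/(2 + T))
n(-6)*o(v(3, -2)) - 139 = (2*(-6)/(2 - 6))*(-10*(-1 + 3)) - 139 = (2*(-6)/(-4))*(-10*2) - 139 = (2*(-6)*(-¼))*(-20) - 139 = 3*(-20) - 139 = -60 - 139 = -199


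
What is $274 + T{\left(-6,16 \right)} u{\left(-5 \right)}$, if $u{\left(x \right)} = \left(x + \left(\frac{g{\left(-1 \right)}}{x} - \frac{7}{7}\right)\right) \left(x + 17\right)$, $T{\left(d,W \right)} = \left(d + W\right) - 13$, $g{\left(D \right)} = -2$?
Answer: $\frac{2378}{5} \approx 475.6$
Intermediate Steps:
$T{\left(d,W \right)} = -13 + W + d$ ($T{\left(d,W \right)} = \left(W + d\right) - 13 = -13 + W + d$)
$u{\left(x \right)} = \left(17 + x\right) \left(-1 + x - \frac{2}{x}\right)$ ($u{\left(x \right)} = \left(x - \left(1 + \frac{2}{x}\right)\right) \left(x + 17\right) = \left(x - \left(1 + \frac{2}{x}\right)\right) \left(17 + x\right) = \left(-1 + x - \frac{2}{x}\right) \left(17 + x\right) = \left(17 + x\right) \left(-1 + x - \frac{2}{x}\right)$)
$274 + T{\left(-6,16 \right)} u{\left(-5 \right)} = 274 + \left(-13 + 16 - 6\right) \left(-19 + \left(-5\right)^{2} - \frac{34}{-5} + 16 \left(-5\right)\right) = 274 - 3 \left(-19 + 25 - - \frac{34}{5} - 80\right) = 274 - 3 \left(-19 + 25 + \frac{34}{5} - 80\right) = 274 - - \frac{1008}{5} = 274 + \frac{1008}{5} = \frac{2378}{5}$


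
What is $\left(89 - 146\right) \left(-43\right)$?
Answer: $2451$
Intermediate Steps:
$\left(89 - 146\right) \left(-43\right) = \left(-57\right) \left(-43\right) = 2451$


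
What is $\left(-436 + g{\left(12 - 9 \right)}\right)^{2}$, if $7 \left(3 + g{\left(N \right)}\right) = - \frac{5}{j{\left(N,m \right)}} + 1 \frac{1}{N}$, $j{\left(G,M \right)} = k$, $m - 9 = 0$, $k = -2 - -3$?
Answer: $\frac{1739761}{9} \approx 1.9331 \cdot 10^{5}$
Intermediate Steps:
$k = 1$ ($k = -2 + 3 = 1$)
$m = 9$ ($m = 9 + 0 = 9$)
$j{\left(G,M \right)} = 1$
$g{\left(N \right)} = - \frac{26}{7} + \frac{1}{7 N}$ ($g{\left(N \right)} = -3 + \frac{- \frac{5}{1} + 1 \frac{1}{N}}{7} = -3 + \frac{\left(-5\right) 1 + \frac{1}{N}}{7} = -3 + \frac{-5 + \frac{1}{N}}{7} = -3 - \left(\frac{5}{7} - \frac{1}{7 N}\right) = - \frac{26}{7} + \frac{1}{7 N}$)
$\left(-436 + g{\left(12 - 9 \right)}\right)^{2} = \left(-436 + \frac{1 - 26 \left(12 - 9\right)}{7 \left(12 - 9\right)}\right)^{2} = \left(-436 + \frac{1 - 78}{7 \cdot 3}\right)^{2} = \left(-436 + \frac{1}{7} \cdot \frac{1}{3} \left(1 - 78\right)\right)^{2} = \left(-436 + \frac{1}{7} \cdot \frac{1}{3} \left(-77\right)\right)^{2} = \left(-436 - \frac{11}{3}\right)^{2} = \left(- \frac{1319}{3}\right)^{2} = \frac{1739761}{9}$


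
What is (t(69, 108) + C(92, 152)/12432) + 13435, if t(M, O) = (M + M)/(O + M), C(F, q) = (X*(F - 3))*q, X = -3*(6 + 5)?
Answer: 409526839/30562 ≈ 13400.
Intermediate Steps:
X = -33 (X = -3*11 = -33)
C(F, q) = q*(99 - 33*F) (C(F, q) = (-33*(F - 3))*q = (-33*(-3 + F))*q = (99 - 33*F)*q = q*(99 - 33*F))
t(M, O) = 2*M/(M + O) (t(M, O) = (2*M)/(M + O) = 2*M/(M + O))
(t(69, 108) + C(92, 152)/12432) + 13435 = (2*69/(69 + 108) + (33*152*(3 - 1*92))/12432) + 13435 = (2*69/177 + (33*152*(3 - 92))*(1/12432)) + 13435 = (2*69*(1/177) + (33*152*(-89))*(1/12432)) + 13435 = (46/59 - 446424*1/12432) + 13435 = (46/59 - 18601/518) + 13435 = -1073631/30562 + 13435 = 409526839/30562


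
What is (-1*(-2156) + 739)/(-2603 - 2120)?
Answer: -2895/4723 ≈ -0.61296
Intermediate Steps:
(-1*(-2156) + 739)/(-2603 - 2120) = (2156 + 739)/(-4723) = 2895*(-1/4723) = -2895/4723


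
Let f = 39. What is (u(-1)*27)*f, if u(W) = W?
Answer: -1053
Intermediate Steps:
(u(-1)*27)*f = -1*27*39 = -27*39 = -1053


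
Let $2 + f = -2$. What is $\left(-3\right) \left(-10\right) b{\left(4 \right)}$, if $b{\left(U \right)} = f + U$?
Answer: $0$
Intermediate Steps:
$f = -4$ ($f = -2 - 2 = -4$)
$b{\left(U \right)} = -4 + U$
$\left(-3\right) \left(-10\right) b{\left(4 \right)} = \left(-3\right) \left(-10\right) \left(-4 + 4\right) = 30 \cdot 0 = 0$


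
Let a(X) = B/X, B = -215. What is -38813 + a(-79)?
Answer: -3066012/79 ≈ -38810.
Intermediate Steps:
a(X) = -215/X
-38813 + a(-79) = -38813 - 215/(-79) = -38813 - 215*(-1/79) = -38813 + 215/79 = -3066012/79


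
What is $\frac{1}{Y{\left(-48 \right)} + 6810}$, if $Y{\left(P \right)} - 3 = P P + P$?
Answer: $\frac{1}{9069} \approx 0.00011027$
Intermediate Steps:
$Y{\left(P \right)} = 3 + P + P^{2}$ ($Y{\left(P \right)} = 3 + \left(P P + P\right) = 3 + \left(P^{2} + P\right) = 3 + \left(P + P^{2}\right) = 3 + P + P^{2}$)
$\frac{1}{Y{\left(-48 \right)} + 6810} = \frac{1}{\left(3 - 48 + \left(-48\right)^{2}\right) + 6810} = \frac{1}{\left(3 - 48 + 2304\right) + 6810} = \frac{1}{2259 + 6810} = \frac{1}{9069}$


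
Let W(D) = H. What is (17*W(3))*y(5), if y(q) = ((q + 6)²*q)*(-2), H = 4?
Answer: -82280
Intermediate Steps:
W(D) = 4
y(q) = -2*q*(6 + q)² (y(q) = ((6 + q)²*q)*(-2) = (q*(6 + q)²)*(-2) = -2*q*(6 + q)²)
(17*W(3))*y(5) = (17*4)*(-2*5*(6 + 5)²) = 68*(-2*5*11²) = 68*(-2*5*121) = 68*(-1210) = -82280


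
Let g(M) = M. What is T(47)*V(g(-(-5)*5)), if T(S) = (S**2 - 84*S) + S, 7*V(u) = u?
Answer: -42300/7 ≈ -6042.9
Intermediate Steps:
V(u) = u/7
T(S) = S**2 - 83*S
T(47)*V(g(-(-5)*5)) = (47*(-83 + 47))*((-(-5)*5)/7) = (47*(-36))*((-1*(-25))/7) = -1692*25/7 = -42300/7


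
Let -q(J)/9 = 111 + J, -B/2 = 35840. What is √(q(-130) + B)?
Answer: I*√71509 ≈ 267.41*I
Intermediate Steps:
B = -71680 (B = -2*35840 = -71680)
q(J) = -999 - 9*J (q(J) = -9*(111 + J) = -999 - 9*J)
√(q(-130) + B) = √((-999 - 9*(-130)) - 71680) = √((-999 + 1170) - 71680) = √(171 - 71680) = √(-71509) = I*√71509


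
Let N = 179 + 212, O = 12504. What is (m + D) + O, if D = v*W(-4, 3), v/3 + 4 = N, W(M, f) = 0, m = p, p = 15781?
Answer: 28285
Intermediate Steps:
m = 15781
N = 391
v = 1161 (v = -12 + 3*391 = -12 + 1173 = 1161)
D = 0 (D = 1161*0 = 0)
(m + D) + O = (15781 + 0) + 12504 = 15781 + 12504 = 28285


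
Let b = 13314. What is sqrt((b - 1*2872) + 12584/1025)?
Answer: 3*sqrt(48815666)/205 ≈ 102.25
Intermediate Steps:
sqrt((b - 1*2872) + 12584/1025) = sqrt((13314 - 1*2872) + 12584/1025) = sqrt((13314 - 2872) + 12584*(1/1025)) = sqrt(10442 + 12584/1025) = sqrt(10715634/1025) = 3*sqrt(48815666)/205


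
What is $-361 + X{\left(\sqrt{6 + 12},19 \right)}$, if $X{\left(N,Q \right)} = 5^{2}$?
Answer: $-336$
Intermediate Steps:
$X{\left(N,Q \right)} = 25$
$-361 + X{\left(\sqrt{6 + 12},19 \right)} = -361 + 25 = -336$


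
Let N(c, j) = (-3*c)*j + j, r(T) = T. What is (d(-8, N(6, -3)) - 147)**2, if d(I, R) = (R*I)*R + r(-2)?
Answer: 439195849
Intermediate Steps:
N(c, j) = j - 3*c*j (N(c, j) = -3*c*j + j = j - 3*c*j)
d(I, R) = -2 + I*R**2 (d(I, R) = (R*I)*R - 2 = (I*R)*R - 2 = I*R**2 - 2 = -2 + I*R**2)
(d(-8, N(6, -3)) - 147)**2 = ((-2 - 8*9*(1 - 3*6)**2) - 147)**2 = ((-2 - 8*9*(1 - 18)**2) - 147)**2 = ((-2 - 8*(-3*(-17))**2) - 147)**2 = ((-2 - 8*51**2) - 147)**2 = ((-2 - 8*2601) - 147)**2 = ((-2 - 20808) - 147)**2 = (-20810 - 147)**2 = (-20957)**2 = 439195849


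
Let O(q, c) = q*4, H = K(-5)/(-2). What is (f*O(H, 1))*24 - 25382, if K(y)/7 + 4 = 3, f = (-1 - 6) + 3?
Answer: -26726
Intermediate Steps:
f = -4 (f = -7 + 3 = -4)
K(y) = -7 (K(y) = -28 + 7*3 = -28 + 21 = -7)
H = 7/2 (H = -7/(-2) = -7*(-½) = 7/2 ≈ 3.5000)
O(q, c) = 4*q
(f*O(H, 1))*24 - 25382 = -16*7/2*24 - 25382 = -4*14*24 - 25382 = -56*24 - 25382 = -1344 - 25382 = -26726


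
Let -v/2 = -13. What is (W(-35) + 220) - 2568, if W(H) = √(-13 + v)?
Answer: -2348 + √13 ≈ -2344.4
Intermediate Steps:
v = 26 (v = -2*(-13) = 26)
W(H) = √13 (W(H) = √(-13 + 26) = √13)
(W(-35) + 220) - 2568 = (√13 + 220) - 2568 = (220 + √13) - 2568 = -2348 + √13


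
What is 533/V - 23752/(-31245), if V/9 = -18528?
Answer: 1314679973/1736722080 ≈ 0.75699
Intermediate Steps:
V = -166752 (V = 9*(-18528) = -166752)
533/V - 23752/(-31245) = 533/(-166752) - 23752/(-31245) = 533*(-1/166752) - 23752*(-1/31245) = -533/166752 + 23752/31245 = 1314679973/1736722080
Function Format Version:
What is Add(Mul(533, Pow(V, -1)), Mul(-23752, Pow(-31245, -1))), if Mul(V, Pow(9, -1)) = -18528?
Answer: Rational(1314679973, 1736722080) ≈ 0.75699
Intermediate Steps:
V = -166752 (V = Mul(9, -18528) = -166752)
Add(Mul(533, Pow(V, -1)), Mul(-23752, Pow(-31245, -1))) = Add(Mul(533, Pow(-166752, -1)), Mul(-23752, Pow(-31245, -1))) = Add(Mul(533, Rational(-1, 166752)), Mul(-23752, Rational(-1, 31245))) = Add(Rational(-533, 166752), Rational(23752, 31245)) = Rational(1314679973, 1736722080)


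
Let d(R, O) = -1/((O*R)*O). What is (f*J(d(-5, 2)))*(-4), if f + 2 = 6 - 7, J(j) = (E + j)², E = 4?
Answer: 19683/100 ≈ 196.83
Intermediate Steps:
d(R, O) = -1/(O²*R) (d(R, O) = -1/(R*O²) = -1/(O²*R))
J(j) = (4 + j)²
f = -3 (f = -2 + (6 - 7) = -2 - 1 = -3)
(f*J(d(-5, 2)))*(-4) = -3*(4 - 1/(2²*(-5)))²*(-4) = -3*(4 - 1*¼*(-⅕))²*(-4) = -3*(4 + 1/20)²*(-4) = -3*(81/20)²*(-4) = -3*6561/400*(-4) = -19683/400*(-4) = 19683/100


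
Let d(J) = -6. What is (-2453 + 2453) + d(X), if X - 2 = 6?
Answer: -6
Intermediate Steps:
X = 8 (X = 2 + 6 = 8)
(-2453 + 2453) + d(X) = (-2453 + 2453) - 6 = 0 - 6 = -6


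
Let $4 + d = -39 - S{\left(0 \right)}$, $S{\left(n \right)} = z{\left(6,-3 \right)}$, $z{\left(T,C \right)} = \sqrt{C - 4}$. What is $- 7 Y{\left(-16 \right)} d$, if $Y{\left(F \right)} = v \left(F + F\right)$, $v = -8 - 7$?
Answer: $144480 + 3360 i \sqrt{7} \approx 1.4448 \cdot 10^{5} + 8889.7 i$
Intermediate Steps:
$v = -15$
$Y{\left(F \right)} = - 30 F$ ($Y{\left(F \right)} = - 15 \left(F + F\right) = - 15 \cdot 2 F = - 30 F$)
$z{\left(T,C \right)} = \sqrt{-4 + C}$
$S{\left(n \right)} = i \sqrt{7}$ ($S{\left(n \right)} = \sqrt{-4 - 3} = \sqrt{-7} = i \sqrt{7}$)
$d = -43 - i \sqrt{7}$ ($d = -4 - \left(39 + i \sqrt{7}\right) = -43 - i \sqrt{7} \approx -43.0 - 2.6458 i$)
$- 7 Y{\left(-16 \right)} d = - 7 \left(\left(-30\right) \left(-16\right)\right) \left(-43 - i \sqrt{7}\right) = \left(-7\right) 480 \left(-43 - i \sqrt{7}\right) = - 3360 \left(-43 - i \sqrt{7}\right) = 144480 + 3360 i \sqrt{7}$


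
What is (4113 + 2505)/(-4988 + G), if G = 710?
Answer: -1103/713 ≈ -1.5470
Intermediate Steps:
(4113 + 2505)/(-4988 + G) = (4113 + 2505)/(-4988 + 710) = 6618/(-4278) = 6618*(-1/4278) = -1103/713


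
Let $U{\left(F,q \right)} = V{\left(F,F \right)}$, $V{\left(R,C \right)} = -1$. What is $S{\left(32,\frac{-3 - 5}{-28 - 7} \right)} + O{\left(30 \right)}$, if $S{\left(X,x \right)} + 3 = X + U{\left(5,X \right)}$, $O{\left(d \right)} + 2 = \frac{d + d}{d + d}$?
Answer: $27$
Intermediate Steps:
$U{\left(F,q \right)} = -1$
$O{\left(d \right)} = -1$ ($O{\left(d \right)} = -2 + \frac{d + d}{d + d} = -2 + \frac{2 d}{2 d} = -2 + 2 d \frac{1}{2 d} = -2 + 1 = -1$)
$S{\left(X,x \right)} = -4 + X$ ($S{\left(X,x \right)} = -3 + \left(X - 1\right) = -3 + \left(-1 + X\right) = -4 + X$)
$S{\left(32,\frac{-3 - 5}{-28 - 7} \right)} + O{\left(30 \right)} = \left(-4 + 32\right) - 1 = 28 - 1 = 27$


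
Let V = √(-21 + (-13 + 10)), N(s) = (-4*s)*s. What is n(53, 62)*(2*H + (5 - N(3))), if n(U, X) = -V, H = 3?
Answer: -94*I*√6 ≈ -230.25*I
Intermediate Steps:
N(s) = -4*s²
V = 2*I*√6 (V = √(-21 - 3) = √(-24) = 2*I*√6 ≈ 4.899*I)
n(U, X) = -2*I*√6
n(53, 62)*(2*H + (5 - N(3))) = (-2*I*√6)*(2*3 + (5 - (-4)*3²)) = (-2*I*√6)*(6 + (5 - (-4)*9)) = (-2*I*√6)*(6 + (5 - 1*(-36))) = (-2*I*√6)*(6 + (5 + 36)) = (-2*I*√6)*(6 + 41) = -2*I*√6*47 = -94*I*√6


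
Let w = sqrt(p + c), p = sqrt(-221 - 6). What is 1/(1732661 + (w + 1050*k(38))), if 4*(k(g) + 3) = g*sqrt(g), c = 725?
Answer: 1/(1729511 + sqrt(725 + I*sqrt(227)) + 9975*sqrt(38)) ≈ 5.5834e-7 - 0.e-13*I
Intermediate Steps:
p = I*sqrt(227) (p = sqrt(-227) = I*sqrt(227) ≈ 15.067*I)
k(g) = -3 + g**(3/2)/4 (k(g) = -3 + (g*sqrt(g))/4 = -3 + g**(3/2)/4)
w = sqrt(725 + I*sqrt(227)) (w = sqrt(I*sqrt(227) + 725) = sqrt(725 + I*sqrt(227)) ≈ 26.927 + 0.2798*I)
1/(1732661 + (w + 1050*k(38))) = 1/(1732661 + (sqrt(725 + I*sqrt(227)) + 1050*(-3 + 38**(3/2)/4))) = 1/(1732661 + (sqrt(725 + I*sqrt(227)) + 1050*(-3 + (38*sqrt(38))/4))) = 1/(1732661 + (sqrt(725 + I*sqrt(227)) + 1050*(-3 + 19*sqrt(38)/2))) = 1/(1732661 + (sqrt(725 + I*sqrt(227)) + (-3150 + 9975*sqrt(38)))) = 1/(1732661 + (-3150 + sqrt(725 + I*sqrt(227)) + 9975*sqrt(38))) = 1/(1729511 + sqrt(725 + I*sqrt(227)) + 9975*sqrt(38))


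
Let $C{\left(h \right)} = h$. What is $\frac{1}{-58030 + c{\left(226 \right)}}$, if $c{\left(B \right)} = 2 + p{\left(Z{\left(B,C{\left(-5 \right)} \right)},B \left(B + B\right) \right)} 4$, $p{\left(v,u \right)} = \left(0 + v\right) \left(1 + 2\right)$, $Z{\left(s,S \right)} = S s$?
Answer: $- \frac{1}{71588} \approx -1.3969 \cdot 10^{-5}$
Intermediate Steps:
$p{\left(v,u \right)} = 3 v$ ($p{\left(v,u \right)} = v 3 = 3 v$)
$c{\left(B \right)} = 2 - 60 B$ ($c{\left(B \right)} = 2 + 3 \left(- 5 B\right) 4 = 2 + - 15 B 4 = 2 - 60 B$)
$\frac{1}{-58030 + c{\left(226 \right)}} = \frac{1}{-58030 + \left(2 - 13560\right)} = \frac{1}{-58030 - 13558} = \frac{1}{-71588} = - \frac{1}{71588}$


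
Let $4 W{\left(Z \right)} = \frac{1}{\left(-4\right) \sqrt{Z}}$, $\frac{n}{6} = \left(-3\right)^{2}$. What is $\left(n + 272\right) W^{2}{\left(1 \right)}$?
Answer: $\frac{163}{128} \approx 1.2734$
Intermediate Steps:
$n = 54$ ($n = 6 \left(-3\right)^{2} = 6 \cdot 9 = 54$)
$W{\left(Z \right)} = - \frac{1}{16 \sqrt{Z}}$ ($W{\left(Z \right)} = \frac{1}{4 \left(- 4 \sqrt{Z}\right)} = \frac{\left(- \frac{1}{4}\right) \frac{1}{\sqrt{Z}}}{4} = - \frac{1}{16 \sqrt{Z}}$)
$\left(n + 272\right) W^{2}{\left(1 \right)} = \left(54 + 272\right) \left(- \frac{1}{16 \cdot 1}\right)^{2} = 326 \left(\left(- \frac{1}{16}\right) 1\right)^{2} = 326 \left(- \frac{1}{16}\right)^{2} = 326 \cdot \frac{1}{256} = \frac{163}{128}$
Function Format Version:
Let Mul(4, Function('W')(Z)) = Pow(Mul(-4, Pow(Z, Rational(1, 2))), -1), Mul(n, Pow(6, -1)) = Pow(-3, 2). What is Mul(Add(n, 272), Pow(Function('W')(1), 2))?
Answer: Rational(163, 128) ≈ 1.2734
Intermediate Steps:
n = 54 (n = Mul(6, Pow(-3, 2)) = Mul(6, 9) = 54)
Function('W')(Z) = Mul(Rational(-1, 16), Pow(Z, Rational(-1, 2))) (Function('W')(Z) = Mul(Rational(1, 4), Pow(Mul(-4, Pow(Z, Rational(1, 2))), -1)) = Mul(Rational(1, 4), Mul(Rational(-1, 4), Pow(Z, Rational(-1, 2)))) = Mul(Rational(-1, 16), Pow(Z, Rational(-1, 2))))
Mul(Add(n, 272), Pow(Function('W')(1), 2)) = Mul(Add(54, 272), Pow(Mul(Rational(-1, 16), Pow(1, Rational(-1, 2))), 2)) = Mul(326, Pow(Mul(Rational(-1, 16), 1), 2)) = Mul(326, Pow(Rational(-1, 16), 2)) = Mul(326, Rational(1, 256)) = Rational(163, 128)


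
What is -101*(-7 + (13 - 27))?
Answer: 2121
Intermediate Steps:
-101*(-7 + (13 - 27)) = -101*(-7 - 14) = -101*(-21) = 2121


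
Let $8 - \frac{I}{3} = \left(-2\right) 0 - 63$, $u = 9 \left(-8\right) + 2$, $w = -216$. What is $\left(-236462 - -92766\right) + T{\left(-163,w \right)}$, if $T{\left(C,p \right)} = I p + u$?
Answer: $-189774$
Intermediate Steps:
$u = -70$ ($u = -72 + 2 = -70$)
$I = 213$ ($I = 24 - 3 \left(\left(-2\right) 0 - 63\right) = 24 - 3 \left(0 - 63\right) = 24 - -189 = 24 + 189 = 213$)
$T{\left(C,p \right)} = -70 + 213 p$ ($T{\left(C,p \right)} = 213 p - 70 = -70 + 213 p$)
$\left(-236462 - -92766\right) + T{\left(-163,w \right)} = \left(-236462 - -92766\right) + \left(-70 + 213 \left(-216\right)\right) = \left(-236462 + 92766\right) - 46078 = -143696 - 46078 = -189774$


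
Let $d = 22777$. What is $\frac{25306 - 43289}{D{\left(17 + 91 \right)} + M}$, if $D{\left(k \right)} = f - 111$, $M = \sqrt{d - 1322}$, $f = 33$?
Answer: $- \frac{1402674}{15371} - \frac{17983 \sqrt{21455}}{15371} \approx -262.62$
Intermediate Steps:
$M = \sqrt{21455}$ ($M = \sqrt{22777 - 1322} = \sqrt{21455} \approx 146.48$)
$D{\left(k \right)} = -78$ ($D{\left(k \right)} = 33 - 111 = -78$)
$\frac{25306 - 43289}{D{\left(17 + 91 \right)} + M} = \frac{25306 - 43289}{-78 + \sqrt{21455}} = - \frac{17983}{-78 + \sqrt{21455}}$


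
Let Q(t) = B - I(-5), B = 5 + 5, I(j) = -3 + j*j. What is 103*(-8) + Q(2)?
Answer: -836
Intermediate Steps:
I(j) = -3 + j²
B = 10
Q(t) = -12 (Q(t) = 10 - (-3 + (-5)²) = 10 - (-3 + 25) = 10 - 1*22 = 10 - 22 = -12)
103*(-8) + Q(2) = 103*(-8) - 12 = -824 - 12 = -836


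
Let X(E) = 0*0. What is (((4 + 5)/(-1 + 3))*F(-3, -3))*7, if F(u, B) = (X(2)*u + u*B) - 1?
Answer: 252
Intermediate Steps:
X(E) = 0
F(u, B) = -1 + B*u (F(u, B) = (0*u + u*B) - 1 = (0 + B*u) - 1 = B*u - 1 = -1 + B*u)
(((4 + 5)/(-1 + 3))*F(-3, -3))*7 = (((4 + 5)/(-1 + 3))*(-1 - 3*(-3)))*7 = ((9/2)*(-1 + 9))*7 = ((9*(½))*8)*7 = ((9/2)*8)*7 = 36*7 = 252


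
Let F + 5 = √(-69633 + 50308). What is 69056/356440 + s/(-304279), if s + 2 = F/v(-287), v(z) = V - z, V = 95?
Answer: 1003371140091/5178831622790 - 5*I*√773/116234578 ≈ 0.19374 - 1.196e-6*I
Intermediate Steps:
v(z) = 95 - z
F = -5 + 5*I*√773 (F = -5 + √(-69633 + 50308) = -5 + √(-19325) = -5 + 5*I*√773 ≈ -5.0 + 139.01*I)
s = -769/382 + 5*I*√773/382 (s = -2 + (-5 + 5*I*√773)/(95 - 1*(-287)) = -2 + (-5 + 5*I*√773)/(95 + 287) = -2 + (-5 + 5*I*√773)/382 = -2 + (-5 + 5*I*√773)*(1/382) = -2 + (-5/382 + 5*I*√773/382) = -769/382 + 5*I*√773/382 ≈ -2.0131 + 0.36391*I)
69056/356440 + s/(-304279) = 69056/356440 + (-769/382 + 5*I*√773/382)/(-304279) = 69056*(1/356440) + (-769/382 + 5*I*√773/382)*(-1/304279) = 8632/44555 + (769/116234578 - 5*I*√773/116234578) = 1003371140091/5178831622790 - 5*I*√773/116234578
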